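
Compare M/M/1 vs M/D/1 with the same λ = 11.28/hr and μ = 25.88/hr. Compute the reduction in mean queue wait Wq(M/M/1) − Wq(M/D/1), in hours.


ρ = 11.28/25.88 = 0.4359
Wq(M/M/1) = ρ/(μ−λ) = 0.4359/14.60 = 0.02985 hr
Wq(M/D/1) = ρ/(2(μ−λ)) = 0.01493 hr
Savings = 0.02985 − 0.01493 = 0.01493 hr

Final: 0.01493 hr


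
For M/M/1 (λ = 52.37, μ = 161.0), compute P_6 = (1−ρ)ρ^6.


ρ = 52.37/161.0 = 0.3253
P_n = (1−ρ)·ρ^n = (1 − 0.3253)·0.3253^6 = 0.6747·0.001185 = 0.0007992

Final: 0.0007992


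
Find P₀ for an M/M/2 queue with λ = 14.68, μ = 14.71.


a = λ/μ = 14.68/14.71 = 0.9980; ρ = a/c = 0.4990
Σ_{k=0}^{1} a^k/k! (terms k=0..1) = 1.00000 + 0.99796 = 1.99796
Tail: a^2/(2!(1−ρ)) = 0.99593/(2·0.5010) = 0.99390
P₀ = 1/(1.99796 + 0.99390) = 1/2.99186 = 0.334240

Final: 0.334240


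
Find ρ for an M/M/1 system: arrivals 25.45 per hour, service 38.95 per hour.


ρ = λ/μ = 25.45/38.95 = 0.6534

Final: 0.6534


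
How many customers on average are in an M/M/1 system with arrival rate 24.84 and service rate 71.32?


ρ = λ/μ = 24.84/71.32 = 0.3483
L = ρ/(1−ρ) = 0.3483/(1 − 0.3483) = 0.3483/0.6517 = 0.5344

Final: 0.5344


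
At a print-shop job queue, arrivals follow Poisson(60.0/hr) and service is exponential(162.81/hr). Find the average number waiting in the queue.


ρ = 60.0/162.81 = 0.3685
Lq = ρ²/(1−ρ) = 0.1358/0.6315 = 0.2151

Final: 0.2151


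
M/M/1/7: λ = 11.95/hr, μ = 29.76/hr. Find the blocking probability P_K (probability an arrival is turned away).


ρ = λ/μ = 11.95/29.76 = 0.4015
P_K = (1−ρ)ρ^K/(1−ρ^(K+1)) = (0.5985·0.001683)/(1 − 0.0006759)
= 0.001007/0.999324 = 0.001008

Final: 0.001008


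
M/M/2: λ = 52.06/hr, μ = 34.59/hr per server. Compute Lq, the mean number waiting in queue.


a = λ/μ = 1.5051; ρ = a/2 = 0.7525
P₀ = 0.141208
Lq = P₀·a^c·ρ / (c!·(1−ρ)²) = 0.141208·2.26520·0.7525/(2·0.06124)
= 1.96522

Final: 1.96522


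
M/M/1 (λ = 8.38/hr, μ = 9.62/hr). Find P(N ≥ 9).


ρ = 8.38/9.62 = 0.8711
P(N ≥ n) = ρ^n = 0.8711^9 = 0.288816

Final: 0.288816


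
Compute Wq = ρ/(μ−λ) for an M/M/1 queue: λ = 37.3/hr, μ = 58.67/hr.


ρ = 37.3/58.67 = 0.6358
Wq = ρ/(μ−λ) = 0.6358/(58.67 − 37.3) = 0.6358/21.37 = 0.02975 hr

Final: 0.02975 hr


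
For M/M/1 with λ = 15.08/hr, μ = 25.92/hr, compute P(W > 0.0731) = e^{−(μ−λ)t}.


W ~ Exponential(μ−λ) for M/M/1.
μ − λ = 25.92 − 15.08 = 10.8400
P(W > t) = e^{−(μ−λ)t} = e^{−0.7924} = 0.452755

Final: 0.452755


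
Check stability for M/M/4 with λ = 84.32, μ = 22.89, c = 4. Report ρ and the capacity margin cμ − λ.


Total capacity cμ = 4·22.89 = 91.56/hr
ρ = λ/(cμ) = 84.32/91.56 = 0.9209
Stable ⇔ ρ < 1: YES
Spare capacity = cμ − λ = 91.56 − 84.32 = 7.24/hr

Final: ρ = 0.9209; stable; margin = 7.24/hr


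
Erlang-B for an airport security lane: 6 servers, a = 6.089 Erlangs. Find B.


B(c,a) = (a^c/c!) / Σ_{k=0}^{c} a^k/k!
a^6/6! = 70.785344
Σ terms (k=0..6): 1.00000 + 6.08900 + 18.53796 + 37.62588 + 57.27600 + 69.75071 + 70.78534 = 261.064890
B = 70.785344/261.064890 = 0.271141

Final: 0.271141


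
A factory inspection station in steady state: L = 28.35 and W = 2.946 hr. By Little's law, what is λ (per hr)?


λ = L/W = 28.35/2.946 = 9.6232 /hr

Final: 9.6232 /hr


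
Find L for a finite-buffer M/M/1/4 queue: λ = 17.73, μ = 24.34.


ρ = 17.73/24.34 = 0.7284
L = ρ[1 − (K+1)ρ^K + Kρ^(K+1)] / [(1−ρ)(1−ρ^(K+1))]
Numerator: 0.7284·(1 − 5·0.281548 + 4·0.205088) = 0.300559
Denominator: (0.2716)·(0.794912) = 0.215874
L = 0.300559/0.215874 = 1.3923

Final: 1.3923


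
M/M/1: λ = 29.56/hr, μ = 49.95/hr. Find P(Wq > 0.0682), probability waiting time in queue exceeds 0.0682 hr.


ρ = 29.56/49.95 = 0.5918
P(Wq > t) = ρ·e^{−(μ−λ)t} = 0.5918·e^{−1.3906}
= 0.5918·0.248926 = 0.147313

Final: 0.147313


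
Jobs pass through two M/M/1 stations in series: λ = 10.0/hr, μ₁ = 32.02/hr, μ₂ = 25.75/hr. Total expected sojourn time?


Each node sees arrival rate λ = 10.0/hr (tandem ⇒ throughput preserved).
W₁ = 1/(μ₁−λ) = 1/(32.02−10.0) = 0.04541 hr
W₂ = 1/(μ₂−λ) = 1/(25.75−10.0) = 0.06349 hr
W_total = W₁ + W₂ = 0.04541 + 0.06349 = 0.10891 hr

Final: 0.10891 hr


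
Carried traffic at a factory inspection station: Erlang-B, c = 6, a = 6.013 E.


B(6,6.013) = 0.265834 (Erlang-B)
Carried load = a(1 − B) = 6.013·(1 − 0.265834) = 6.013·0.734166 = 4.4145 E

Final: 4.4145 Erlangs


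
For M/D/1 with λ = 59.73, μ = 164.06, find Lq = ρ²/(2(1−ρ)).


ρ = 59.73/164.06 = 0.3641
M/D/1: Lq = ρ²/(2(1−ρ)) = 0.1325/(2·0.6359) = 0.10422

Final: 0.10422


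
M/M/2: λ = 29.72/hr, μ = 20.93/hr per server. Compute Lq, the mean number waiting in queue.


a = λ/μ = 1.4200; ρ = a/2 = 0.7100
P₀ = 0.169600
Lq = P₀·a^c·ρ / (c!·(1−ρ)²) = 0.169600·2.01632·0.7100/(2·0.08411)
= 1.44333

Final: 1.44333


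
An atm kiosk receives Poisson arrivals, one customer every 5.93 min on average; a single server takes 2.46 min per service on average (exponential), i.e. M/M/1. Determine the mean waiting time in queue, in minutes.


λ = 60/5.93 = 10.1180 /hr
μ = 60/2.46 = 24.3902 /hr
ρ = λ/μ = 10.1180/24.3902 = 0.4148
Wq = ρ/(μ−λ) = 0.4148/(24.3902−10.1180) = 0.02907 hr
In minutes: 0.02907·60 = 1.744 min

Final: 1.744 min


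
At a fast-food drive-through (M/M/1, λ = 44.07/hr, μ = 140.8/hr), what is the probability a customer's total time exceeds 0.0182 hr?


W ~ Exponential(μ−λ) for M/M/1.
μ − λ = 140.8 − 44.07 = 96.7300
P(W > t) = e^{−(μ−λ)t} = e^{−1.7605} = 0.171961

Final: 0.171961


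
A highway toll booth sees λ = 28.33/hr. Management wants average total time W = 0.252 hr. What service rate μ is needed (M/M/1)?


W = 1/(μ−λ) ⇒ μ − λ = 1/W = 1/0.252 = 3.9683
μ = λ + 1/W = 28.33 + 3.9683 = 32.2983 per hr

Final: 32.2983 /hr


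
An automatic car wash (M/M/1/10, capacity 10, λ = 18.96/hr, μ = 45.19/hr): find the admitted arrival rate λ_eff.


ρ = 0.4196; P_K = (1−ρ)ρ^10/(1−ρ^11) = 0.00009812
λ_eff = λ(1 − P_K) = 18.96·(1 − 0.00009812) = 18.96·0.999902 = 18.9581 /hr

Final: 18.9581 /hr


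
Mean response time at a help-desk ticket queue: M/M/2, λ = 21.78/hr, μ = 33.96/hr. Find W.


a = 0.6413; ρ = 0.3207; P₀ = 0.514381
Lq = P₀·a^c·ρ/(c!(1−ρ)²) = 0.07351
Wq = Lq/λ = 0.07351/21.78 = 0.003375 hr
W = Wq + 1/μ = 0.003375 + 0.02945 = 0.03282 hr

Final: 0.03282 hr


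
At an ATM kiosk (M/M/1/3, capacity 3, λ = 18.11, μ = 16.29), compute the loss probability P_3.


ρ = λ/μ = 18.11/16.29 = 1.1117
P_K = (1−ρ)ρ^K/(1−ρ^(K+1)) = (-0.1117·1.374017)/(1 − 1.527529)
= -0.153512/-0.527529 = 0.291002

Final: 0.291002


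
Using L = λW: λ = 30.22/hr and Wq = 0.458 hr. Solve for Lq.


Lq = λWq = 30.22·0.458 = 13.8408

Final: 13.8408


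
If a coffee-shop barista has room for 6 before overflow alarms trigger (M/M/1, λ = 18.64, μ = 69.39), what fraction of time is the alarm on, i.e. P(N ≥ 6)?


ρ = 18.64/69.39 = 0.2686
P(N ≥ n) = ρ^n = 0.2686^6 = 0.0003757

Final: 0.0003757


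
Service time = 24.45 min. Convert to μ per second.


μ = 1/(service time) in consistent units.
1 second = 0.0166667 min, so μ = 0.0166667/24.45 = 0.0006817 per second

Final: 0.0006817 /sec


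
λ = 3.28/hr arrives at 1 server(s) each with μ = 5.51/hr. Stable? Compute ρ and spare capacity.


Total capacity cμ = 1·5.51 = 5.51/hr
ρ = λ/(cμ) = 3.28/5.51 = 0.5953
Stable ⇔ ρ < 1: YES
Spare capacity = cμ − λ = 5.51 − 3.28 = 2.23/hr

Final: ρ = 0.5953; stable; margin = 2.23/hr


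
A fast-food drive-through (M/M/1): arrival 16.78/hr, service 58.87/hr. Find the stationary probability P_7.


ρ = 16.78/58.87 = 0.2850
P_n = (1−ρ)·ρ^n = (1 − 0.2850)·0.2850^7 = 0.7150·0.0001529 = 0.0001093

Final: 0.0001093


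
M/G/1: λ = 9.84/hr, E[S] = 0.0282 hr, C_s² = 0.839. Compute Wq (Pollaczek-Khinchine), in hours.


ρ = λ·E[S] = 9.84·0.0282 = 0.2775
E[S²] = E[S]²(1+C_s²) = 0.0282²·(1+0.839) = 0.001462
Wq = λ·E[S²]/(2(1−ρ)) = 9.84·0.001462/(2·0.7225) = 0.009959 hr

Final: 0.009959 hr


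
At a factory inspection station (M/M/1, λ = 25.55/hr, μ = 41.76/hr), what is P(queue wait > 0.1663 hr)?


ρ = 25.55/41.76 = 0.6118
P(Wq > t) = ρ·e^{−(μ−λ)t} = 0.6118·e^{−2.6957}
= 0.6118·0.067494 = 0.041295

Final: 0.041295


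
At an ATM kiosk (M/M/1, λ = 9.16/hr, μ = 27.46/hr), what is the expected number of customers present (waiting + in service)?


ρ = λ/μ = 9.16/27.46 = 0.3336
L = ρ/(1−ρ) = 0.3336/(1 − 0.3336) = 0.3336/0.6664 = 0.5005

Final: 0.5005


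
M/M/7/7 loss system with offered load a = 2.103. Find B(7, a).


B(c,a) = (a^c/c!) / Σ_{k=0}^{c} a^k/k!
a^7/7! = 0.036095
Σ terms (k=0..7): 1.00000 + 2.10300 + 2.21130 + 1.55012 + 0.81498 + 0.34278 + 0.12014 + 0.03609 = 8.178426
B = 0.036095/8.178426 = 0.004413

Final: 0.004413


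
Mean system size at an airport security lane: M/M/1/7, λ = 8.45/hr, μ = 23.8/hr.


ρ = 8.45/23.8 = 0.3550
L = ρ[1 − (K+1)ρ^K + Kρ^(K+1)] / [(1−ρ)(1−ρ^(K+1))]
Numerator: 0.3550·(1 − 8·0.0007111 + 7·0.0002525) = 0.353650
Denominator: (0.6450)·(0.999748) = 0.644795
L = 0.353650/0.644795 = 0.5485

Final: 0.5485


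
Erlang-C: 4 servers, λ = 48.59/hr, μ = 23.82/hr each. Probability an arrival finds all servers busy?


a = λ/μ = 2.0399; ρ = a/4 = 0.5100
P₀ = 0.124884 (from M/M/c formula)
C(c,a) = [a^c/(c!(1−ρ))]·P₀ = [17.31492/(24·0.4900)]·0.124884
= 1.47227·0.124884 = 0.183863

Final: 0.183863


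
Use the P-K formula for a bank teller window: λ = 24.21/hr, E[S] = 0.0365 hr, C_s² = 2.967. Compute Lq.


ρ = λ·E[S] = 24.21·0.0365 = 0.8837
Lq = ρ²(1+C_s²)/(2(1−ρ)) = 0.7809·(1+2.967)/(2·0.1163)
= 0.7809·3.9670/0.2327 = 13.31365

Final: 13.31365


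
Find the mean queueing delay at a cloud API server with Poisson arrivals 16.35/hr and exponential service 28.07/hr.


ρ = 16.35/28.07 = 0.5825
Wq = ρ/(μ−λ) = 0.5825/(28.07 − 16.35) = 0.5825/11.72 = 0.04970 hr

Final: 0.04970 hr


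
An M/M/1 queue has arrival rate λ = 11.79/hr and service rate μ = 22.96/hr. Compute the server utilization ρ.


ρ = λ/μ = 11.79/22.96 = 0.5135

Final: 0.5135


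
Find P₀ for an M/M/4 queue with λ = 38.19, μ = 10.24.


a = λ/μ = 38.19/10.24 = 3.7295; ρ = a/c = 0.9324
Σ_{k=0}^{3} a^k/k! (terms k=0..3) = 1.00000 + 3.72949 + 6.95456 + 8.64565 = 20.32970
Tail: a^4/(4!(1−ρ)) = 193.46340/(24·0.06763) = 119.19766
P₀ = 1/(20.32970 + 119.19766) = 1/139.52737 = 0.007167

Final: 0.007167


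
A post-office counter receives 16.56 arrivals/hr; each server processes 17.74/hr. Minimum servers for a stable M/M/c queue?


Stability requires cμ > λ ⇔ c > λ/μ.
λ/μ = 16.56/17.74 = 0.9335
Minimum integer c = ⌊0.9335⌋ + 1 = 1
Check: 1·17.74 = 17.74 > 16.56, while 0·17.74 = 0.00 ≤ 16.56

Final: 1 servers


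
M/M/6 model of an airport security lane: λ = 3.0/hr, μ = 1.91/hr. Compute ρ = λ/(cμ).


ρ = λ/(cμ) = 3.0/(6·1.91) = 3.0/11.46 = 0.2618

Final: 0.2618


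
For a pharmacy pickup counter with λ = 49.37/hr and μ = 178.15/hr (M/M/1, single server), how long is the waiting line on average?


ρ = 49.37/178.15 = 0.2771
Lq = ρ²/(1−ρ) = 0.07680/0.7229 = 0.1062

Final: 0.1062


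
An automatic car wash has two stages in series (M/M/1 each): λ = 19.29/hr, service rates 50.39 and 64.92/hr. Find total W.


Each node sees arrival rate λ = 19.29/hr (tandem ⇒ throughput preserved).
W₁ = 1/(μ₁−λ) = 1/(50.39−19.29) = 0.03215 hr
W₂ = 1/(μ₂−λ) = 1/(64.92−19.29) = 0.02192 hr
W_total = W₁ + W₂ = 0.03215 + 0.02192 = 0.05407 hr

Final: 0.05407 hr


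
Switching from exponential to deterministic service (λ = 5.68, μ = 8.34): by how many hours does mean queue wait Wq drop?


ρ = 5.68/8.34 = 0.6811
Wq(M/M/1) = ρ/(μ−λ) = 0.6811/2.66 = 0.25604 hr
Wq(M/D/1) = ρ/(2(μ−λ)) = 0.12802 hr
Savings = 0.25604 − 0.12802 = 0.12802 hr

Final: 0.12802 hr


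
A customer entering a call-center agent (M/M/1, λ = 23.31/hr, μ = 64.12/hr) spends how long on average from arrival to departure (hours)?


W = 1/(μ−λ) = 1/(64.12 − 23.31) = 1/40.81 = 0.02450 hr

Final: 0.02450 hr


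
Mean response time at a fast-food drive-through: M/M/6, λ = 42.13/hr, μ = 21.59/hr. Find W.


a = 1.9514; ρ = 0.3252; P₀ = 0.141899
Lq = P₀·a^c·ρ/(c!(1−ρ)²) = 0.007772
Wq = Lq/λ = 0.007772/42.13 = 0.0001845 hr
W = Wq + 1/μ = 0.0001845 + 0.04632 = 0.04650 hr

Final: 0.04650 hr


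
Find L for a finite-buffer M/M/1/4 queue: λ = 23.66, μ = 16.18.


ρ = 23.66/16.18 = 1.4623
L = ρ[1 − (K+1)ρ^K + Kρ^(K+1)] / [(1−ρ)(1−ρ^(K+1))]
Numerator: 1.4623·(1 − 5·4.572407 + 4·6.686227) = 7.140220
Denominator: (-0.4623)·(-5.686227) = 2.628738
L = 7.140220/2.628738 = 2.7162

Final: 2.7162


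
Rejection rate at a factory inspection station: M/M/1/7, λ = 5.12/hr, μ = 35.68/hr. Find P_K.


ρ = λ/μ = 5.12/35.68 = 0.1435
P_K = (1−ρ)ρ^K/(1−ρ^(K+1)) = (0.8565·0.000001253)/(1 − 0.0000001798)
= 0.000001073/1.000000 = 0.000001073

Final: 0.000001073


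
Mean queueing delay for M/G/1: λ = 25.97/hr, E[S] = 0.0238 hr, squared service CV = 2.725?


ρ = λ·E[S] = 25.97·0.0238 = 0.6181
E[S²] = E[S]²(1+C_s²) = 0.0238²·(1+2.725) = 0.002110
Wq = λ·E[S²]/(2(1−ρ)) = 25.97·0.002110/(2·0.3819) = 0.07174 hr

Final: 0.07174 hr


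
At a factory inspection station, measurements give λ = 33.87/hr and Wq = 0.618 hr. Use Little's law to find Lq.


Lq = λWq = 33.87·0.618 = 20.9317

Final: 20.9317


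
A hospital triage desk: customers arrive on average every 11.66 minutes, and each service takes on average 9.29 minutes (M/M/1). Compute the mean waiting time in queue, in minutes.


λ = 60/11.66 = 5.1458 /hr
μ = 60/9.29 = 6.4586 /hr
ρ = λ/μ = 5.1458/6.4586 = 0.7967
Wq = ρ/(μ−λ) = 0.7967/(6.4586−5.1458) = 0.60692 hr
In minutes: 0.60692·60 = 36.415 min

Final: 36.415 min


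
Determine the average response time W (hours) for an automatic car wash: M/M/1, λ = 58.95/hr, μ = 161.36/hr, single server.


W = 1/(μ−λ) = 1/(161.36 − 58.95) = 1/102.41 = 0.009765 hr

Final: 0.009765 hr


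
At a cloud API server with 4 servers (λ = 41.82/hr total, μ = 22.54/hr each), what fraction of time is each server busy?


ρ = λ/(cμ) = 41.82/(4·22.54) = 41.82/90.16 = 0.4638

Final: 0.4638


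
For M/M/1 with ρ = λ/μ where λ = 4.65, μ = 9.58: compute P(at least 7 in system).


ρ = 4.65/9.58 = 0.4854
P(N ≥ n) = ρ^n = 0.4854^7 = 0.006348

Final: 0.006348


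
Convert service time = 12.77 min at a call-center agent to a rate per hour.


μ = 1/(service time) in consistent units.
1 hour = 60 min, so μ = 60/12.77 = 4.6985 per hour

Final: 4.6985 /hr


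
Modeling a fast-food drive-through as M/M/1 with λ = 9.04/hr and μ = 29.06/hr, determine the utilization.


ρ = λ/μ = 9.04/29.06 = 0.3111

Final: 0.3111


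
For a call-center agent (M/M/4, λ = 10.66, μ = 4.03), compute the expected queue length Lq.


a = λ/μ = 2.6452; ρ = a/4 = 0.6613
P₀ = 0.061536
Lq = P₀·a^c·ρ / (c!·(1−ρ)²) = 0.061536·48.95631·0.6613/(24·0.11472)
= 0.72354

Final: 0.72354


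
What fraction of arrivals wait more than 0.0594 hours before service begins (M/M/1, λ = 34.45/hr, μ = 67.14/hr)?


ρ = 34.45/67.14 = 0.5131
P(Wq > t) = ρ·e^{−(μ−λ)t} = 0.5131·e^{−1.9418}
= 0.5131·0.143448 = 0.073604

Final: 0.073604


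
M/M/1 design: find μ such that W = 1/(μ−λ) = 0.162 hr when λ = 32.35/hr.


W = 1/(μ−λ) ⇒ μ − λ = 1/W = 1/0.162 = 6.1728
μ = λ + 1/W = 32.35 + 6.1728 = 38.5228 per hr

Final: 38.5228 /hr


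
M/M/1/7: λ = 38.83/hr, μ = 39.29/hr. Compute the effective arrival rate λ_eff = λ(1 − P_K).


ρ = 0.9883; P_K = (1−ρ)ρ^7/(1−ρ^8) = 0.119909
λ_eff = λ(1 − P_K) = 38.83·(1 − 0.119909) = 38.83·0.880091 = 34.1739 /hr

Final: 34.1739 /hr


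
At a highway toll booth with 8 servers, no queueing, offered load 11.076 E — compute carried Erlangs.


B(8,11.076) = 0.385943 (Erlang-B)
Carried load = a(1 − B) = 11.076·(1 − 0.385943) = 11.076·0.614057 = 6.8013 E

Final: 6.8013 Erlangs


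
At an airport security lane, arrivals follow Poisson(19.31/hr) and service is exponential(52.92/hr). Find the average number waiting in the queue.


ρ = 19.31/52.92 = 0.3649
Lq = ρ²/(1−ρ) = 0.1331/0.6351 = 0.2096

Final: 0.2096


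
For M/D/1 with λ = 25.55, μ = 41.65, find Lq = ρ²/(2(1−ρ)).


ρ = 25.55/41.65 = 0.6134
M/D/1: Lq = ρ²/(2(1−ρ)) = 0.3763/(2·0.3866) = 0.48676

Final: 0.48676


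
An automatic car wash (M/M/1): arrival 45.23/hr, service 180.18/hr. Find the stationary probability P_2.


ρ = 45.23/180.18 = 0.2510
P_n = (1−ρ)·ρ^n = (1 − 0.2510)·0.2510^2 = 0.7490·0.063014 = 0.047196

Final: 0.047196


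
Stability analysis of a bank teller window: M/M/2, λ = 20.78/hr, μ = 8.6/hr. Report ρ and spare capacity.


Total capacity cμ = 2·8.6 = 17.20/hr
ρ = λ/(cμ) = 20.78/17.20 = 1.2081
Stable ⇔ ρ < 1: NO
Spare capacity = cμ − λ = 17.20 − 20.78 = -3.58/hr

Final: ρ = 1.2081; unstable; margin = -3.58/hr


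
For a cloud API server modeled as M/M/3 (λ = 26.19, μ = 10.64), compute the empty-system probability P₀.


a = λ/μ = 26.19/10.64 = 2.4615; ρ = a/c = 0.8205
Σ_{k=0}^{2} a^k/k! (terms k=0..2) = 1.00000 + 2.46147 + 3.02941 = 6.49087
Tail: a^3/(3!(1−ρ)) = 14.91357/(6·0.1795) = 13.84646
P₀ = 1/(6.49087 + 13.84646) = 1/20.33733 = 0.049171

Final: 0.049171


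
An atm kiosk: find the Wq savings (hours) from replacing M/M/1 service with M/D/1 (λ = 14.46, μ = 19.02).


ρ = 14.46/19.02 = 0.7603
Wq(M/M/1) = ρ/(μ−λ) = 0.7603/4.56 = 0.16672 hr
Wq(M/D/1) = ρ/(2(μ−λ)) = 0.08336 hr
Savings = 0.16672 − 0.08336 = 0.08336 hr

Final: 0.08336 hr


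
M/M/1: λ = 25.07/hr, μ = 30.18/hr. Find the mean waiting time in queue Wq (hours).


ρ = 25.07/30.18 = 0.8307
Wq = ρ/(μ−λ) = 0.8307/(30.18 − 25.07) = 0.8307/5.11 = 0.1626 hr

Final: 0.1626 hr


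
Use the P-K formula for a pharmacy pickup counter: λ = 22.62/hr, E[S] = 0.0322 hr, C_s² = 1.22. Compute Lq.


ρ = λ·E[S] = 22.62·0.0322 = 0.7284
Lq = ρ²(1+C_s²)/(2(1−ρ)) = 0.5305·(1+1.22)/(2·0.2716)
= 0.5305·2.2200/0.5433 = 2.16787

Final: 2.16787


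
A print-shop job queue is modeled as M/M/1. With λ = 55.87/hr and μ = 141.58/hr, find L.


ρ = λ/μ = 55.87/141.58 = 0.3946
L = ρ/(1−ρ) = 0.3946/(1 − 0.3946) = 0.3946/0.6054 = 0.6518

Final: 0.6518


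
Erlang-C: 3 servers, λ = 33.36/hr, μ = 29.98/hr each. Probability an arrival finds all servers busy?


a = λ/μ = 1.1127; ρ = a/3 = 0.3709
P₀ = 0.322907 (from M/M/c formula)
C(c,a) = [a^c/(c!(1−ρ))]·P₀ = [1.37779/(6·0.6291)]·0.322907
= 0.36502·0.322907 = 0.117869

Final: 0.117869


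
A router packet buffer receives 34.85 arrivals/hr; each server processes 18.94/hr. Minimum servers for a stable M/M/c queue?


Stability requires cμ > λ ⇔ c > λ/μ.
λ/μ = 34.85/18.94 = 1.8400
Minimum integer c = ⌊1.8400⌋ + 1 = 2
Check: 2·18.94 = 37.88 > 34.85, while 1·18.94 = 18.94 ≤ 34.85

Final: 2 servers


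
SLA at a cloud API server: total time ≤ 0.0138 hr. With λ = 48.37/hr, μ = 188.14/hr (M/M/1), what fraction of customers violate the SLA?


W ~ Exponential(μ−λ) for M/M/1.
μ − λ = 188.14 − 48.37 = 139.7700
P(W > t) = e^{−(μ−λ)t} = e^{−1.9288} = 0.145319

Final: 0.145319


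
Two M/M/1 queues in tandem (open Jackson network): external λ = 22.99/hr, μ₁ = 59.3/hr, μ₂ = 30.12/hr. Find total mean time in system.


Each node sees arrival rate λ = 22.99/hr (tandem ⇒ throughput preserved).
W₁ = 1/(μ₁−λ) = 1/(59.3−22.99) = 0.02754 hr
W₂ = 1/(μ₂−λ) = 1/(30.12−22.99) = 0.14025 hr
W_total = W₁ + W₂ = 0.02754 + 0.14025 = 0.16779 hr

Final: 0.16779 hr


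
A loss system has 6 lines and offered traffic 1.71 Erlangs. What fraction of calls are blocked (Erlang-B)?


B(c,a) = (a^c/c!) / Σ_{k=0}^{c} a^k/k!
a^6/6! = 0.034725
Σ terms (k=0..6): 1.00000 + 1.71000 + 1.46205 + 0.83337 + 0.35627 + 0.12184 + 0.03473 = 5.518251
B = 0.034725/5.518251 = 0.006293

Final: 0.006293


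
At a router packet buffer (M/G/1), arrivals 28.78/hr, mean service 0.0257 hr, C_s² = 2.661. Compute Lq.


ρ = λ·E[S] = 28.78·0.0257 = 0.7396
Lq = ρ²(1+C_s²)/(2(1−ρ)) = 0.5471·(1+2.661)/(2·0.2604)
= 0.5471·3.6610/0.5207 = 3.84639

Final: 3.84639


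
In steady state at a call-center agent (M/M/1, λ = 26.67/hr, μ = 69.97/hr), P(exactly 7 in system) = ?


ρ = 26.67/69.97 = 0.3812
P_n = (1−ρ)·ρ^n = (1 − 0.3812)·0.3812^7 = 0.6188·0.001169 = 0.0007234

Final: 0.0007234


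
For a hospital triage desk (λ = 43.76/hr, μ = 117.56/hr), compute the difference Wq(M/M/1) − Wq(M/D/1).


ρ = 43.76/117.56 = 0.3722
Wq(M/M/1) = ρ/(μ−λ) = 0.3722/73.80 = 0.005044 hr
Wq(M/D/1) = ρ/(2(μ−λ)) = 0.002522 hr
Savings = 0.005044 − 0.002522 = 0.002522 hr

Final: 0.002522 hr


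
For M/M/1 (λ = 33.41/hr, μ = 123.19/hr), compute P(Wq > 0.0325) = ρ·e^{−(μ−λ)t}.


ρ = 33.41/123.19 = 0.2712
P(Wq > t) = ρ·e^{−(μ−λ)t} = 0.2712·e^{−2.9179}
= 0.2712·0.054050 = 0.014659

Final: 0.014659


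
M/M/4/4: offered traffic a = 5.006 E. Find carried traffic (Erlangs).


B(4,5.006) = 0.398817 (Erlang-B)
Carried load = a(1 − B) = 5.006·(1 − 0.398817) = 5.006·0.601183 = 3.0095 E

Final: 3.0095 Erlangs


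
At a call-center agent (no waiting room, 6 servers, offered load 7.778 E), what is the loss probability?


B(c,a) = (a^c/c!) / Σ_{k=0}^{c} a^k/k!
a^6/6! = 307.521254
Σ terms (k=0..6): 1.00000 + 7.77800 + 30.24864 + 78.42465 + 152.49672 + 237.22390 + 307.52125 = 814.693169
B = 307.521254/814.693169 = 0.377469

Final: 0.377469


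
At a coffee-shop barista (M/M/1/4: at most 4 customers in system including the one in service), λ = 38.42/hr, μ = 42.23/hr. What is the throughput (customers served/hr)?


ρ = 0.9098; P_K = (1−ρ)ρ^4/(1−ρ^5) = 0.164069
λ_eff = λ(1 − P_K) = 38.42·(1 − 0.164069) = 38.42·0.835931 = 32.1165 /hr

Final: 32.1165 /hr


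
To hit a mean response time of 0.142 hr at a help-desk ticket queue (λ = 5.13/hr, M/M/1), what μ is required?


W = 1/(μ−λ) ⇒ μ − λ = 1/W = 1/0.142 = 7.0423
μ = λ + 1/W = 5.13 + 7.0423 = 12.1723 per hr

Final: 12.1723 /hr


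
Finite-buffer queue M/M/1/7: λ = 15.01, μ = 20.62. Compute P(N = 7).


ρ = λ/μ = 15.01/20.62 = 0.7279
P_K = (1−ρ)ρ^K/(1−ρ^(K+1)) = (0.2721·0.108304)/(1 − 0.078838)
= 0.029466/0.921162 = 0.031988

Final: 0.031988


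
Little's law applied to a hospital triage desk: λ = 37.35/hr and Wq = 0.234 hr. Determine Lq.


Lq = λWq = 37.35·0.234 = 8.7399

Final: 8.7399


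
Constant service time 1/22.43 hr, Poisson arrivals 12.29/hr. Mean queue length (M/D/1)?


ρ = 12.29/22.43 = 0.5479
M/D/1: Lq = ρ²/(2(1−ρ)) = 0.3002/(2·0.4521) = 0.33205

Final: 0.33205


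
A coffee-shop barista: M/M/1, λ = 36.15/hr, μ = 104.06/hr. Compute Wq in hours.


ρ = 36.15/104.06 = 0.3474
Wq = ρ/(μ−λ) = 0.3474/(104.06 − 36.15) = 0.3474/67.91 = 0.005116 hr

Final: 0.005116 hr


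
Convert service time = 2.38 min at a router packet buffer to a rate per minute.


μ = 1/(service time) in consistent units.
1 minute = 1 min, so μ = 1/2.38 = 0.4202 per minute

Final: 0.4202 /min


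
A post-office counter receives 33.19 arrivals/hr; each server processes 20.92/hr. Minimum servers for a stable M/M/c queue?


Stability requires cμ > λ ⇔ c > λ/μ.
λ/μ = 33.19/20.92 = 1.5865
Minimum integer c = ⌊1.5865⌋ + 1 = 2
Check: 2·20.92 = 41.84 > 33.19, while 1·20.92 = 20.92 ≤ 33.19

Final: 2 servers


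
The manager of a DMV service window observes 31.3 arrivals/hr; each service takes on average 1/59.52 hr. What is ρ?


ρ = λ/μ = 31.3/59.52 = 0.5259

Final: 0.5259


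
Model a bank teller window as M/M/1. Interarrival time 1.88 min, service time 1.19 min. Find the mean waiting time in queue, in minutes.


λ = 60/1.88 = 31.9149 /hr
μ = 60/1.19 = 50.4202 /hr
ρ = λ/μ = 31.9149/50.4202 = 0.6330
Wq = ρ/(μ−λ) = 0.6330/(50.4202−31.9149) = 0.03421 hr
In minutes: 0.03421·60 = 2.052 min

Final: 2.052 min


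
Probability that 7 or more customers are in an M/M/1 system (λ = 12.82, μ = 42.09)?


ρ = 12.82/42.09 = 0.3046
P(N ≥ n) = ρ^n = 0.3046^7 = 0.0002432

Final: 0.0002432


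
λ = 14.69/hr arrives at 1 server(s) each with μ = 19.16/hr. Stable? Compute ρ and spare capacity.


Total capacity cμ = 1·19.16 = 19.16/hr
ρ = λ/(cμ) = 14.69/19.16 = 0.7667
Stable ⇔ ρ < 1: YES
Spare capacity = cμ − λ = 19.16 − 14.69 = 4.47/hr

Final: ρ = 0.7667; stable; margin = 4.47/hr


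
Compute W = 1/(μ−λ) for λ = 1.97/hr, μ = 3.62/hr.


W = 1/(μ−λ) = 1/(3.62 − 1.97) = 1/1.65 = 0.6061 hr

Final: 0.6061 hr


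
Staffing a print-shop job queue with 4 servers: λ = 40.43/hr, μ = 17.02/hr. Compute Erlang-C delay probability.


a = λ/μ = 2.3754; ρ = a/4 = 0.5939
P₀ = 0.085489 (from M/M/c formula)
C(c,a) = [a^c/(c!(1−ρ))]·P₀ = [31.84027/(24·0.4061)]·0.085489
= 3.26655·0.085489 = 0.279256

Final: 0.279256


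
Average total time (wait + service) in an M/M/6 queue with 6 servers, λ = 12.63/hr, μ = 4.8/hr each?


a = 2.6313; ρ = 0.4385; P₀ = 0.071436
Lq = P₀·a^c·ρ/(c!(1−ρ)²) = 0.04581
Wq = Lq/λ = 0.04581/12.63 = 0.003627 hr
W = Wq + 1/μ = 0.003627 + 0.20833 = 0.21196 hr

Final: 0.21196 hr


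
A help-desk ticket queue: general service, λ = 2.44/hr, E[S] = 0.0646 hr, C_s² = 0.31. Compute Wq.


ρ = λ·E[S] = 2.44·0.0646 = 0.1576
E[S²] = E[S]²(1+C_s²) = 0.0646²·(1+0.31) = 0.005467
Wq = λ·E[S²]/(2(1−ρ)) = 2.44·0.005467/(2·0.8424) = 0.007918 hr

Final: 0.007918 hr


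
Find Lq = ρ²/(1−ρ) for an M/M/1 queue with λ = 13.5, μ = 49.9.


ρ = 13.5/49.9 = 0.2705
Lq = ρ²/(1−ρ) = 0.07319/0.7295 = 0.1003

Final: 0.1003


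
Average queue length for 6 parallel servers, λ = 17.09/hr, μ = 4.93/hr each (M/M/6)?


a = λ/μ = 3.4665; ρ = a/6 = 0.5778
P₀ = 0.030017
Lq = P₀·a^c·ρ / (c!·(1−ρ)²) = 0.030017·1735.28519·0.5778/(720·0.17829)
= 0.23444

Final: 0.23444


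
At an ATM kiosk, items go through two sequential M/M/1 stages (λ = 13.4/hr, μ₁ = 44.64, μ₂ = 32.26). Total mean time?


Each node sees arrival rate λ = 13.4/hr (tandem ⇒ throughput preserved).
W₁ = 1/(μ₁−λ) = 1/(44.64−13.4) = 0.03201 hr
W₂ = 1/(μ₂−λ) = 1/(32.26−13.4) = 0.05302 hr
W_total = W₁ + W₂ = 0.03201 + 0.05302 = 0.08503 hr

Final: 0.08503 hr


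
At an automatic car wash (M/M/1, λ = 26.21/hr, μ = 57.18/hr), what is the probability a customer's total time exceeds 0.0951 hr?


W ~ Exponential(μ−λ) for M/M/1.
μ − λ = 57.18 − 26.21 = 30.9700
P(W > t) = e^{−(μ−λ)t} = e^{−2.9452} = 0.052589

Final: 0.052589


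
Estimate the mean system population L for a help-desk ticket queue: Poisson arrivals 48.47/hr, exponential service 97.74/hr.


ρ = λ/μ = 48.47/97.74 = 0.4959
L = ρ/(1−ρ) = 0.4959/(1 − 0.4959) = 0.4959/0.5041 = 0.9838

Final: 0.9838


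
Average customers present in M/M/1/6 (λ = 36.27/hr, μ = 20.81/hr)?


ρ = 36.27/20.81 = 1.7429
L = ρ[1 − (K+1)ρ^K + Kρ^(K+1)] / [(1−ρ)(1−ρ^(K+1))]
Numerator: 1.7429·(1 − 7·28.031920 + 6·48.857172) = 170.665235
Denominator: (-0.7429)·(-47.857172) = 35.553671
L = 170.665235/35.553671 = 4.8002

Final: 4.8002


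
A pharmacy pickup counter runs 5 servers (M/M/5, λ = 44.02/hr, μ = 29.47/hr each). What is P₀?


a = λ/μ = 44.02/29.47 = 1.4937; ρ = a/c = 0.2987
Σ_{k=0}^{4} a^k/k! (terms k=0..4) = 1.00000 + 1.49372 + 1.11560 + 0.55547 + 0.20743 = 4.37222
Tail: a^5/(5!(1−ρ)) = 7.43617/(120·0.7013) = 0.08837
P₀ = 1/(4.37222 + 0.08837) = 1/4.46059 = 0.224186

Final: 0.224186


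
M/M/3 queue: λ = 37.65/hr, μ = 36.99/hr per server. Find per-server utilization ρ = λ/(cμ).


ρ = λ/(cμ) = 37.65/(3·36.99) = 37.65/110.97 = 0.3393

Final: 0.3393


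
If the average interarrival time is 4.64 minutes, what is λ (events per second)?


λ = 1/(interarrival time) in consistent units.
1 second = 0.0166667 min, so λ = 0.0166667/4.64 = 0.003592 per second

Final: 0.003592 /sec


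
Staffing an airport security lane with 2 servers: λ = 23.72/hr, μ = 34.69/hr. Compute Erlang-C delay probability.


a = λ/μ = 0.6838; ρ = a/2 = 0.3419
P₀ = 0.490440 (from M/M/c formula)
C(c,a) = [a^c/(c!(1−ρ))]·P₀ = [0.46754/(2·0.6581)]·0.490440
= 0.35521·0.490440 = 0.174211

Final: 0.174211


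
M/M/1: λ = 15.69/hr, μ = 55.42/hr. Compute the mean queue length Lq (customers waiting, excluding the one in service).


ρ = 15.69/55.42 = 0.2831
Lq = ρ²/(1−ρ) = 0.08015/0.7169 = 0.1118

Final: 0.1118


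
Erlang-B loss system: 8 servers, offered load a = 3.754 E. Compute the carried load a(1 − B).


B(8,3.754) = 0.023260 (Erlang-B)
Carried load = a(1 − B) = 3.754·(1 − 0.023260) = 3.754·0.976740 = 3.6667 E

Final: 3.6667 Erlangs


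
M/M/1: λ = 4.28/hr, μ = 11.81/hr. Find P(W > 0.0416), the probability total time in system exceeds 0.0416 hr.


W ~ Exponential(μ−λ) for M/M/1.
μ − λ = 11.81 − 4.28 = 7.5300
P(W > t) = e^{−(μ−λ)t} = e^{−0.3132} = 0.731069

Final: 0.731069


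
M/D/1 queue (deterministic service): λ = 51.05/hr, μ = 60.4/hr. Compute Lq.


ρ = 51.05/60.4 = 0.8452
M/D/1: Lq = ρ²/(2(1−ρ)) = 0.7144/(2·0.1548) = 2.30735

Final: 2.30735


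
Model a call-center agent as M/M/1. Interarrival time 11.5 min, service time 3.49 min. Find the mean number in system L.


λ = 60/11.5 = 5.2174 /hr
μ = 60/3.49 = 17.1920 /hr
ρ = λ/μ = 5.2174/17.1920 = 0.3035
L = ρ/(1−ρ) = 0.3035/0.6965 = 0.4357

Final: 0.4357


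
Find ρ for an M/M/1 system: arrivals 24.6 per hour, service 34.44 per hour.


ρ = λ/μ = 24.6/34.44 = 0.7143

Final: 0.7143


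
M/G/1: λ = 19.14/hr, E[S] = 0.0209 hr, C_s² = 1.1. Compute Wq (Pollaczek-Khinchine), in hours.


ρ = λ·E[S] = 19.14·0.0209 = 0.4000
E[S²] = E[S]²(1+C_s²) = 0.0209²·(1+1.1) = 0.0009173
Wq = λ·E[S²]/(2(1−ρ)) = 19.14·0.0009173/(2·0.6000) = 0.01463 hr

Final: 0.01463 hr


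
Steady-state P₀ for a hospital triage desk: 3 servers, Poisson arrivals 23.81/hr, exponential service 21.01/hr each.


a = λ/μ = 23.81/21.01 = 1.1333; ρ = a/c = 0.3778
Σ_{k=0}^{2} a^k/k! (terms k=0..2) = 1.00000 + 1.13327 + 0.64215 = 2.77542
Tail: a^3/(3!(1−ρ)) = 1.45546/(6·0.6222) = 0.38984
P₀ = 1/(2.77542 + 0.38984) = 1/3.16526 = 0.315930

Final: 0.315930


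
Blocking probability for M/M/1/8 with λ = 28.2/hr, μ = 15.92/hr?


ρ = λ/μ = 28.2/15.92 = 1.7714
P_K = (1−ρ)ρ^K/(1−ρ^(K+1)) = (-0.7714·96.927801)/(1 − 171.693718)
= -74.765917/-170.693718 = 0.438012

Final: 0.438012


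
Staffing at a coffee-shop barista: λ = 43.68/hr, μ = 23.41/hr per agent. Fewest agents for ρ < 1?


Stability requires cμ > λ ⇔ c > λ/μ.
λ/μ = 43.68/23.41 = 1.8659
Minimum integer c = ⌊1.8659⌋ + 1 = 2
Check: 2·23.41 = 46.82 > 43.68, while 1·23.41 = 23.41 ≤ 43.68

Final: 2 servers


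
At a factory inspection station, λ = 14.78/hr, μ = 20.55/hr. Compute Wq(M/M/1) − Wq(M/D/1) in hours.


ρ = 14.78/20.55 = 0.7192
Wq(M/M/1) = ρ/(μ−λ) = 0.7192/5.77 = 0.12465 hr
Wq(M/D/1) = ρ/(2(μ−λ)) = 0.06232 hr
Savings = 0.12465 − 0.06232 = 0.06232 hr

Final: 0.06232 hr


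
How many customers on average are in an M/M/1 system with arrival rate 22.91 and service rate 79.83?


ρ = λ/μ = 22.91/79.83 = 0.2870
L = ρ/(1−ρ) = 0.2870/(1 − 0.2870) = 0.2870/0.7130 = 0.4025

Final: 0.4025


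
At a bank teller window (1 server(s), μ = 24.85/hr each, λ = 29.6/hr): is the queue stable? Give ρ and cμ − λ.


Total capacity cμ = 1·24.85 = 24.85/hr
ρ = λ/(cμ) = 29.6/24.85 = 1.1911
Stable ⇔ ρ < 1: NO
Spare capacity = cμ − λ = 24.85 − 29.6 = -4.75/hr

Final: ρ = 1.1911; unstable; margin = -4.75/hr


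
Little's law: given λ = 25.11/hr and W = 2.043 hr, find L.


L = λW = 25.11·2.043 = 51.2997

Final: 51.2997


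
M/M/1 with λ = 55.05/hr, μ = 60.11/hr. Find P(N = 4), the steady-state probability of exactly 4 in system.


ρ = 55.05/60.11 = 0.9158
P_n = (1−ρ)·ρ^n = (1 − 0.9158)·0.9158^4 = 0.08418·0.703465 = 0.059217

Final: 0.059217


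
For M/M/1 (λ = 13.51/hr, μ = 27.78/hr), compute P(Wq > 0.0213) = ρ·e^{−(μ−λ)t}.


ρ = 13.51/27.78 = 0.4863
P(Wq > t) = ρ·e^{−(μ−λ)t} = 0.4863·e^{−0.3040}
= 0.4863·0.737897 = 0.358855

Final: 0.358855


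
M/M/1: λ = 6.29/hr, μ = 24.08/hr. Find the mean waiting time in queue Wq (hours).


ρ = 6.29/24.08 = 0.2612
Wq = ρ/(μ−λ) = 0.2612/(24.08 − 6.29) = 0.2612/17.79 = 0.01468 hr

Final: 0.01468 hr


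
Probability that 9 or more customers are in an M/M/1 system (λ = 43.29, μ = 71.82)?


ρ = 43.29/71.82 = 0.6028
P(N ≥ n) = ρ^n = 0.6028^9 = 0.010502

Final: 0.010502


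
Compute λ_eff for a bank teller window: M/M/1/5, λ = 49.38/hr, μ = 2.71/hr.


ρ = 18.2214; P_K = (1−ρ)ρ^5/(1−ρ^6) = 0.945120
λ_eff = λ(1 − P_K) = 49.38·(1 − 0.945120) = 49.38·0.054880 = 2.7100 /hr

Final: 2.7100 /hr


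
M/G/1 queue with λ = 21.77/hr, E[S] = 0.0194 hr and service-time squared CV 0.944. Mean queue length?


ρ = λ·E[S] = 21.77·0.0194 = 0.4223
Lq = ρ²(1+C_s²)/(2(1−ρ)) = 0.1784·(1+0.944)/(2·0.5777)
= 0.1784·1.9440/1.1553 = 0.30013

Final: 0.30013


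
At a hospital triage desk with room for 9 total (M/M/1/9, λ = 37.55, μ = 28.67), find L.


ρ = 37.55/28.67 = 1.3097
L = ρ[1 − (K+1)ρ^K + Kρ^(K+1)] / [(1−ρ)(1−ρ^(K+1))]
Numerator: 1.3097·(1 − 10·11.340710 + 9·14.853284) = 27.861207
Denominator: (-0.3097)·(-13.853284) = 4.290797
L = 27.861207/4.290797 = 6.4932

Final: 6.4932


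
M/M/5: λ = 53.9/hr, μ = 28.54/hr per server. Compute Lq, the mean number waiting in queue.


a = λ/μ = 1.8886; ρ = a/5 = 0.3777
P₀ = 0.150457
Lq = P₀·a^c·ρ / (c!·(1−ρ)²) = 0.150457·24.02559·0.3777/(120·0.38724)
= 0.02938

Final: 0.02938


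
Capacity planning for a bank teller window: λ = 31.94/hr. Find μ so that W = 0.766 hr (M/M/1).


W = 1/(μ−λ) ⇒ μ − λ = 1/W = 1/0.766 = 1.3055
μ = λ + 1/W = 31.94 + 1.3055 = 33.2455 per hr

Final: 33.2455 /hr


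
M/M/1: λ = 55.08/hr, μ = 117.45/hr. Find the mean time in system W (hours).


W = 1/(μ−λ) = 1/(117.45 − 55.08) = 1/62.37 = 0.01603 hr

Final: 0.01603 hr


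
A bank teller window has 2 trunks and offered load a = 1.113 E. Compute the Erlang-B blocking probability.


B(c,a) = (a^c/c!) / Σ_{k=0}^{c} a^k/k!
a^2/2! = 0.619385
Σ terms (k=0..2): 1.00000 + 1.11300 + 0.61938 = 2.732385
B = 0.619385/2.732385 = 0.226683

Final: 0.226683


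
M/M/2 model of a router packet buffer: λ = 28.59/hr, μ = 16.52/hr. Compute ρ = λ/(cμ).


ρ = λ/(cμ) = 28.59/(2·16.52) = 28.59/33.04 = 0.8653

Final: 0.8653


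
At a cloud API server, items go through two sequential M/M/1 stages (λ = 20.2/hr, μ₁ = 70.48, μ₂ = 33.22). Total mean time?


Each node sees arrival rate λ = 20.2/hr (tandem ⇒ throughput preserved).
W₁ = 1/(μ₁−λ) = 1/(70.48−20.2) = 0.01989 hr
W₂ = 1/(μ₂−λ) = 1/(33.22−20.2) = 0.07680 hr
W_total = W₁ + W₂ = 0.01989 + 0.07680 = 0.09669 hr

Final: 0.09669 hr


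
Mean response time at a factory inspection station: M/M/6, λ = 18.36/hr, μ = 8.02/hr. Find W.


a = 2.2893; ρ = 0.3815; P₀ = 0.101001
Lq = P₀·a^c·ρ/(c!(1−ρ)²) = 0.02014
Wq = Lq/λ = 0.02014/18.36 = 0.001097 hr
W = Wq + 1/μ = 0.001097 + 0.12469 = 0.12579 hr

Final: 0.12579 hr


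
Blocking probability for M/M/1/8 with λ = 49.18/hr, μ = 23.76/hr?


ρ = λ/μ = 49.18/23.76 = 2.0699
P_K = (1−ρ)ρ^K/(1−ρ^(K+1)) = (-1.0699·336.927690)/(1 − 697.394941)
= -360.467251/-696.394941 = 0.517619

Final: 0.517619


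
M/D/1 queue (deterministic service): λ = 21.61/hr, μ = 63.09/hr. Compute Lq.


ρ = 21.61/63.09 = 0.3425
M/D/1: Lq = ρ²/(2(1−ρ)) = 0.1173/(2·0.6575) = 0.08922

Final: 0.08922


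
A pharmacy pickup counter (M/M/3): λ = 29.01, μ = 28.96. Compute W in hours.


a = 1.0017; ρ = 0.3339; P₀ = 0.362981
Lq = P₀·a^c·ρ/(c!(1−ρ)²) = 0.04577
Wq = Lq/λ = 0.04577/29.01 = 0.001578 hr
W = Wq + 1/μ = 0.001578 + 0.03453 = 0.03611 hr

Final: 0.03611 hr


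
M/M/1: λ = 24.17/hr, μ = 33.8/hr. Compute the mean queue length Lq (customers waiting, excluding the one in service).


ρ = 24.17/33.8 = 0.7151
Lq = ρ²/(1−ρ) = 0.5114/0.2849 = 1.7948

Final: 1.7948


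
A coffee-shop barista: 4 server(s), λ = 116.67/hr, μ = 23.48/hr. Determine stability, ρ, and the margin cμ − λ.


Total capacity cμ = 4·23.48 = 93.92/hr
ρ = λ/(cμ) = 116.67/93.92 = 1.2422
Stable ⇔ ρ < 1: NO
Spare capacity = cμ − λ = 93.92 − 116.67 = -22.75/hr

Final: ρ = 1.2422; unstable; margin = -22.75/hr


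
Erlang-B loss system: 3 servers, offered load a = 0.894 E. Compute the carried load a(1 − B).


B(3,0.894) = 0.049358 (Erlang-B)
Carried load = a(1 − B) = 0.894·(1 − 0.049358) = 0.894·0.950642 = 0.8499 E

Final: 0.8499 Erlangs


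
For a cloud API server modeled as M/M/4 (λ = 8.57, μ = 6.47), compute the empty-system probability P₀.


a = λ/μ = 8.57/6.47 = 1.3246; ρ = a/c = 0.3311
Σ_{k=0}^{3} a^k/k! (terms k=0..3) = 1.00000 + 1.32457 + 0.87725 + 0.38733 = 3.58915
Tail: a^4/(4!(1−ρ)) = 3.07827/(24·0.6689) = 0.19176
P₀ = 1/(3.58915 + 0.19176) = 1/3.78091 = 0.264486

Final: 0.264486


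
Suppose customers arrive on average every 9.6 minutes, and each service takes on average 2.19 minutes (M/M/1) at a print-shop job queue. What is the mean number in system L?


λ = 60/9.6 = 6.2500 /hr
μ = 60/2.19 = 27.3973 /hr
ρ = λ/μ = 6.2500/27.3973 = 0.2281
L = ρ/(1−ρ) = 0.2281/0.7719 = 0.2955

Final: 0.2955


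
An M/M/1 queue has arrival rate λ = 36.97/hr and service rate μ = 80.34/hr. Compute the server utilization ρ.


ρ = λ/μ = 36.97/80.34 = 0.4602

Final: 0.4602


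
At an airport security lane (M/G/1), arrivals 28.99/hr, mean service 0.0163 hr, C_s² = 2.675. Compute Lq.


ρ = λ·E[S] = 28.99·0.0163 = 0.4725
Lq = ρ²(1+C_s²)/(2(1−ρ)) = 0.2233·(1+2.675)/(2·0.5275)
= 0.2233·3.6750/1.0549 = 0.77787

Final: 0.77787


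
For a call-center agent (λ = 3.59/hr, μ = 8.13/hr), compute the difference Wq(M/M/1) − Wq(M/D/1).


ρ = 3.59/8.13 = 0.4416
Wq(M/M/1) = ρ/(μ−λ) = 0.4416/4.54 = 0.09726 hr
Wq(M/D/1) = ρ/(2(μ−λ)) = 0.04863 hr
Savings = 0.09726 − 0.04863 = 0.04863 hr

Final: 0.04863 hr


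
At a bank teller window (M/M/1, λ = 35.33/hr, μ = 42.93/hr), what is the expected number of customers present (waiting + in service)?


ρ = λ/μ = 35.33/42.93 = 0.8230
L = ρ/(1−ρ) = 0.8230/(1 − 0.8230) = 0.8230/0.1770 = 4.6487

Final: 4.6487


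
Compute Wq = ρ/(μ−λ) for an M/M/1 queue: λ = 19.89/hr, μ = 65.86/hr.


ρ = 19.89/65.86 = 0.3020
Wq = ρ/(μ−λ) = 0.3020/(65.86 − 19.89) = 0.3020/45.97 = 0.006570 hr

Final: 0.006570 hr


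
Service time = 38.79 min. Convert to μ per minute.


μ = 1/(service time) in consistent units.
1 minute = 1 min, so μ = 1/38.79 = 0.02578 per minute

Final: 0.02578 /min
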